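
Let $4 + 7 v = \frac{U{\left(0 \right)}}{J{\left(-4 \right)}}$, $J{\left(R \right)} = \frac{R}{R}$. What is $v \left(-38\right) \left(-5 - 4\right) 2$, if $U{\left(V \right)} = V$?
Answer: $- \frac{2736}{7} \approx -390.86$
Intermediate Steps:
$J{\left(R \right)} = 1$
$v = - \frac{4}{7}$ ($v = - \frac{4}{7} + \frac{1^{-1} \cdot 0}{7} = - \frac{4}{7} + \frac{1 \cdot 0}{7} = - \frac{4}{7} + \frac{1}{7} \cdot 0 = - \frac{4}{7} + 0 = - \frac{4}{7} \approx -0.57143$)
$v \left(-38\right) \left(-5 - 4\right) 2 = \left(- \frac{4}{7}\right) \left(-38\right) \left(-5 - 4\right) 2 = \frac{152 \left(\left(-9\right) 2\right)}{7} = \frac{152}{7} \left(-18\right) = - \frac{2736}{7}$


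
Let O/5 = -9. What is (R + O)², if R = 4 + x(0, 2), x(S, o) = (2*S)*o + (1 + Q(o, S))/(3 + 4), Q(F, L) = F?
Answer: 80656/49 ≈ 1646.0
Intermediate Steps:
O = -45 (O = 5*(-9) = -45)
x(S, o) = ⅐ + o/7 + 2*S*o (x(S, o) = (2*S)*o + (1 + o)/(3 + 4) = 2*S*o + (1 + o)/7 = 2*S*o + (1 + o)*(⅐) = 2*S*o + (⅐ + o/7) = ⅐ + o/7 + 2*S*o)
R = 31/7 (R = 4 + (⅐ + (⅐)*2 + 2*0*2) = 4 + (⅐ + 2/7 + 0) = 4 + 3/7 = 31/7 ≈ 4.4286)
(R + O)² = (31/7 - 45)² = (-284/7)² = 80656/49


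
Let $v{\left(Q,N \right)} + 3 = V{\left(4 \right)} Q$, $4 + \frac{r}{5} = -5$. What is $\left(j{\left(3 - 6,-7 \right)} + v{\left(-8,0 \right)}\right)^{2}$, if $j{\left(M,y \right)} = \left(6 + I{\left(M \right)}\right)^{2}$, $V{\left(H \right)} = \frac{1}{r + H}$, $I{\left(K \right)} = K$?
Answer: $\frac{64516}{1681} \approx 38.38$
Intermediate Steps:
$r = -45$ ($r = -20 + 5 \left(-5\right) = -20 - 25 = -45$)
$V{\left(H \right)} = \frac{1}{-45 + H}$
$v{\left(Q,N \right)} = -3 - \frac{Q}{41}$ ($v{\left(Q,N \right)} = -3 + \frac{Q}{-45 + 4} = -3 + \frac{Q}{-41} = -3 - \frac{Q}{41}$)
$j{\left(M,y \right)} = \left(6 + M\right)^{2}$
$\left(j{\left(3 - 6,-7 \right)} + v{\left(-8,0 \right)}\right)^{2} = \left(\left(6 + \left(3 - 6\right)\right)^{2} - \frac{115}{41}\right)^{2} = \left(\left(6 + \left(3 - 6\right)\right)^{2} + \left(-3 + \frac{8}{41}\right)\right)^{2} = \left(\left(6 - 3\right)^{2} - \frac{115}{41}\right)^{2} = \left(3^{2} - \frac{115}{41}\right)^{2} = \left(9 - \frac{115}{41}\right)^{2} = \left(\frac{254}{41}\right)^{2} = \frac{64516}{1681}$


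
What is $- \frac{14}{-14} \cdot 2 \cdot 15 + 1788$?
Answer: $1818$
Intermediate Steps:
$- \frac{14}{-14} \cdot 2 \cdot 15 + 1788 = \left(-14\right) \left(- \frac{1}{14}\right) 2 \cdot 15 + 1788 = 1 \cdot 2 \cdot 15 + 1788 = 2 \cdot 15 + 1788 = 30 + 1788 = 1818$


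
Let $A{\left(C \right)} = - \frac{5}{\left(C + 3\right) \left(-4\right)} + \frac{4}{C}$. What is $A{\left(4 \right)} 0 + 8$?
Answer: $8$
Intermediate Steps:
$A{\left(C \right)} = - \frac{5}{-12 - 4 C} + \frac{4}{C}$ ($A{\left(C \right)} = - \frac{5}{\left(3 + C\right) \left(-4\right)} + \frac{4}{C} = - \frac{5}{-12 - 4 C} + \frac{4}{C}$)
$A{\left(4 \right)} 0 + 8 = \frac{3 \left(16 + 7 \cdot 4\right)}{4 \cdot 4 \left(3 + 4\right)} 0 + 8 = \frac{3}{4} \cdot \frac{1}{4} \cdot \frac{1}{7} \left(16 + 28\right) 0 + 8 = \frac{3}{4} \cdot \frac{1}{4} \cdot \frac{1}{7} \cdot 44 \cdot 0 + 8 = \frac{33}{28} \cdot 0 + 8 = 0 + 8 = 8$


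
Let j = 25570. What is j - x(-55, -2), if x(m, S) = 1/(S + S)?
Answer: 102281/4 ≈ 25570.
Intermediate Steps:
x(m, S) = 1/(2*S)
j - x(-55, -2) = 25570 - 1/(2*(-2)) = 25570 - (-1)/(2*2) = 25570 - 1*(-¼) = 25570 + ¼ = 102281/4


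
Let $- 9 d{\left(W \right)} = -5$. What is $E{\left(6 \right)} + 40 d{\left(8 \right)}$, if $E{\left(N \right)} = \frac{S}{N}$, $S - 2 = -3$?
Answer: $\frac{397}{18} \approx 22.056$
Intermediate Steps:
$S = -1$ ($S = 2 - 3 = -1$)
$d{\left(W \right)} = \frac{5}{9}$ ($d{\left(W \right)} = \left(- \frac{1}{9}\right) \left(-5\right) = \frac{5}{9}$)
$E{\left(N \right)} = - \frac{1}{N}$
$E{\left(6 \right)} + 40 d{\left(8 \right)} = - \frac{1}{6} + 40 \cdot \frac{5}{9} = \left(-1\right) \frac{1}{6} + \frac{200}{9} = - \frac{1}{6} + \frac{200}{9} = \frac{397}{18}$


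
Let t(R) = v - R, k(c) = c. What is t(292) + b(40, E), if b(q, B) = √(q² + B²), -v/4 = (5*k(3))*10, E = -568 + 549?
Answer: -892 + √1961 ≈ -847.72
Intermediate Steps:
E = -19
v = -600 (v = -4*5*3*10 = -60*10 = -4*150 = -600)
t(R) = -600 - R
b(q, B) = √(B² + q²)
t(292) + b(40, E) = (-600 - 1*292) + √((-19)² + 40²) = (-600 - 292) + √(361 + 1600) = -892 + √1961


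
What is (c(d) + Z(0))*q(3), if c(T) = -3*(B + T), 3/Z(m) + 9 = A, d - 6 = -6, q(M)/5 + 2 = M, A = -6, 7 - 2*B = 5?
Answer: -16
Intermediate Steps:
B = 1 (B = 7/2 - ½*5 = 7/2 - 5/2 = 1)
q(M) = -10 + 5*M
d = 0 (d = 6 - 6 = 0)
Z(m) = -⅕ (Z(m) = 3/(-9 - 6) = 3/(-15) = 3*(-1/15) = -⅕)
c(T) = -3 - 3*T (c(T) = -3*(1 + T) = -3 - 3*T)
(c(d) + Z(0))*q(3) = ((-3 - 3*0) - ⅕)*(-10 + 5*3) = ((-3 + 0) - ⅕)*(-10 + 15) = (-3 - ⅕)*5 = -16/5*5 = -16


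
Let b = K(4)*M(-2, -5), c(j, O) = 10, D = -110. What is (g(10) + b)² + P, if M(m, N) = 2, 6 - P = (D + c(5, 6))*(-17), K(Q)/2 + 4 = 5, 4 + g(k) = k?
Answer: -1594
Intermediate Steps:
g(k) = -4 + k
K(Q) = 2 (K(Q) = -8 + 2*5 = -8 + 10 = 2)
P = -1694 (P = 6 - (-110 + 10)*(-17) = 6 - (-100)*(-17) = 6 - 1*1700 = 6 - 1700 = -1694)
b = 4 (b = 2*2 = 4)
(g(10) + b)² + P = ((-4 + 10) + 4)² - 1694 = (6 + 4)² - 1694 = 10² - 1694 = 100 - 1694 = -1594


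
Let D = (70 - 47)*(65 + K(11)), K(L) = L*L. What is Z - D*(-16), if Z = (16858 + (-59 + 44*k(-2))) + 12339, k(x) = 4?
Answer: 97762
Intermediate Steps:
K(L) = L²
Z = 29314 (Z = (16858 + (-59 + 44*4)) + 12339 = (16858 + (-59 + 176)) + 12339 = (16858 + 117) + 12339 = 16975 + 12339 = 29314)
D = 4278 (D = (70 - 47)*(65 + 11²) = 23*(65 + 121) = 23*186 = 4278)
Z - D*(-16) = 29314 - 4278*(-16) = 29314 - 1*(-68448) = 29314 + 68448 = 97762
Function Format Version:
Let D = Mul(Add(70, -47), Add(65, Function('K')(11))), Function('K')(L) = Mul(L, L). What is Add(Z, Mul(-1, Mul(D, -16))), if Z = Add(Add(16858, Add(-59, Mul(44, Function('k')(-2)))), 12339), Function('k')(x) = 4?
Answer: 97762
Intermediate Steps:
Function('K')(L) = Pow(L, 2)
Z = 29314 (Z = Add(Add(16858, Add(-59, Mul(44, 4))), 12339) = Add(Add(16858, Add(-59, 176)), 12339) = Add(Add(16858, 117), 12339) = Add(16975, 12339) = 29314)
D = 4278 (D = Mul(Add(70, -47), Add(65, Pow(11, 2))) = Mul(23, Add(65, 121)) = Mul(23, 186) = 4278)
Add(Z, Mul(-1, Mul(D, -16))) = Add(29314, Mul(-1, Mul(4278, -16))) = Add(29314, Mul(-1, -68448)) = Add(29314, 68448) = 97762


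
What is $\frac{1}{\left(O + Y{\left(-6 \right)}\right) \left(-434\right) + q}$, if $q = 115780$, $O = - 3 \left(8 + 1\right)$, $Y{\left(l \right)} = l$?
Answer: $\frac{1}{130102} \approx 7.6863 \cdot 10^{-6}$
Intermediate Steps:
$O = -27$ ($O = \left(-3\right) 9 = -27$)
$\frac{1}{\left(O + Y{\left(-6 \right)}\right) \left(-434\right) + q} = \frac{1}{\left(-27 - 6\right) \left(-434\right) + 115780} = \frac{1}{\left(-33\right) \left(-434\right) + 115780} = \frac{1}{14322 + 115780} = \frac{1}{130102}$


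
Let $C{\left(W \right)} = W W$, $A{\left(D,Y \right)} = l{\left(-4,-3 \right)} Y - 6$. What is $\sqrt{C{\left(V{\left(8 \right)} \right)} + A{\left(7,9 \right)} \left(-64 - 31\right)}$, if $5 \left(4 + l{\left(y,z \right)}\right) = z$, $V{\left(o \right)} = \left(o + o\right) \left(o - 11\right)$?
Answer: $\sqrt{6807} \approx 82.505$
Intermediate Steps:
$V{\left(o \right)} = 2 o \left(-11 + o\right)$
$l{\left(y,z \right)} = -4 + \frac{z}{5}$
$A{\left(D,Y \right)} = -6 - \frac{23 Y}{5}$ ($A{\left(D,Y \right)} = \left(-4 + \frac{1}{5} \left(-3\right)\right) Y - 6 = \left(-4 - \frac{3}{5}\right) Y - 6 = - \frac{23 Y}{5} - 6 = -6 - \frac{23 Y}{5}$)
$C{\left(W \right)} = W^{2}$
$\sqrt{C{\left(V{\left(8 \right)} \right)} + A{\left(7,9 \right)} \left(-64 - 31\right)} = \sqrt{\left(2 \cdot 8 \left(-11 + 8\right)\right)^{2} + \left(-6 - \frac{207}{5}\right) \left(-64 - 31\right)} = \sqrt{\left(2 \cdot 8 \left(-3\right)\right)^{2} + \left(-6 - \frac{207}{5}\right) \left(-95\right)} = \sqrt{\left(-48\right)^{2} - -4503} = \sqrt{2304 + 4503} = \sqrt{6807}$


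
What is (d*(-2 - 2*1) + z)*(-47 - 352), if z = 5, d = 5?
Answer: 5985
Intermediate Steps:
(d*(-2 - 2*1) + z)*(-47 - 352) = (5*(-2 - 2*1) + 5)*(-47 - 352) = (5*(-2 - 2) + 5)*(-399) = (5*(-4) + 5)*(-399) = (-20 + 5)*(-399) = -15*(-399) = 5985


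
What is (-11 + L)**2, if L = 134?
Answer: 15129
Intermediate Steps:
(-11 + L)**2 = (-11 + 134)**2 = 123**2 = 15129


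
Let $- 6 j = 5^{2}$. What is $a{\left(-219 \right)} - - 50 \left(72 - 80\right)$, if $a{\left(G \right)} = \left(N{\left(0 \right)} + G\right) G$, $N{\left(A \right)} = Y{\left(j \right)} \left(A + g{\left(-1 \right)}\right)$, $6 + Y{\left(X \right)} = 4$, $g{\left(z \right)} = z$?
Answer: $47123$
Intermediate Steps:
$j = - \frac{25}{6}$ ($j = - \frac{5^{2}}{6} = \left(- \frac{1}{6}\right) 25 = - \frac{25}{6} \approx -4.1667$)
$Y{\left(X \right)} = -2$ ($Y{\left(X \right)} = -6 + 4 = -2$)
$N{\left(A \right)} = 2 - 2 A$ ($N{\left(A \right)} = - 2 \left(A - 1\right) = - 2 \left(-1 + A\right) = 2 - 2 A$)
$a{\left(G \right)} = G \left(2 + G\right)$ ($a{\left(G \right)} = \left(\left(2 - 0\right) + G\right) G = \left(\left(2 + 0\right) + G\right) G = \left(2 + G\right) G = G \left(2 + G\right)$)
$a{\left(-219 \right)} - - 50 \left(72 - 80\right) = - 219 \left(2 - 219\right) - - 50 \left(72 - 80\right) = \left(-219\right) \left(-217\right) - \left(-50\right) \left(-8\right) = 47523 - 400 = 47123$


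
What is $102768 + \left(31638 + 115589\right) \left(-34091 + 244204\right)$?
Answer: $30934409419$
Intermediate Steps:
$102768 + \left(31638 + 115589\right) \left(-34091 + 244204\right) = 102768 + 147227 \cdot 210113 = 102768 + 30934306651 = 30934409419$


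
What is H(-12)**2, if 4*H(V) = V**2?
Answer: 1296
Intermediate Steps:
H(V) = V**2/4
H(-12)**2 = ((1/4)*(-12)**2)**2 = ((1/4)*144)**2 = 36**2 = 1296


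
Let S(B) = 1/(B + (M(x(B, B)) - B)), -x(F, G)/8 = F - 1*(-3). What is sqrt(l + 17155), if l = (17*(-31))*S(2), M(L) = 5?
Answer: 48*sqrt(185)/5 ≈ 130.57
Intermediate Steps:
x(F, G) = -24 - 8*F (x(F, G) = -8*(F - 1*(-3)) = -8*(F + 3) = -8*(3 + F) = -24 - 8*F)
S(B) = 1/5 (S(B) = 1/(B + (5 - B)) = 1/5)
l = -527/5 (l = (17*(-31))*(1/5) = -527*1/5 = -527/5 ≈ -105.40)
sqrt(l + 17155) = sqrt(-527/5 + 17155) = sqrt(85248/5) = 48*sqrt(185)/5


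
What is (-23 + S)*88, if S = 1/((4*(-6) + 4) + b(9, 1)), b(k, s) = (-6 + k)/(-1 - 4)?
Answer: -208912/103 ≈ -2028.3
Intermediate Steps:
b(k, s) = 6/5 - k/5 (b(k, s) = (-6 + k)/(-5) = (-6 + k)*(-1/5) = 6/5 - k/5)
S = -5/103 (S = 1/((4*(-6) + 4) + (6/5 - 1/5*9)) = 1/((-24 + 4) + (6/5 - 9/5)) = 1/(-20 - 3/5) = 1/(-103/5) = -5/103 ≈ -0.048544)
(-23 + S)*88 = (-23 - 5/103)*88 = -2374/103*88 = -208912/103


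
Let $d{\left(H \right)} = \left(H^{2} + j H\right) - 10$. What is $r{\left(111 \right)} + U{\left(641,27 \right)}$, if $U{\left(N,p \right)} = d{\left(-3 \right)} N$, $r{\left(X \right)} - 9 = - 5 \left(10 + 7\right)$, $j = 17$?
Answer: $-33408$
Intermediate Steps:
$d{\left(H \right)} = -10 + H^{2} + 17 H$ ($d{\left(H \right)} = \left(H^{2} + 17 H\right) - 10 = -10 + H^{2} + 17 H$)
$r{\left(X \right)} = -76$ ($r{\left(X \right)} = 9 - 5 \left(10 + 7\right) = 9 - 85 = -76$)
$U{\left(N,p \right)} = - 52 N$ ($U{\left(N,p \right)} = \left(-10 + \left(-3\right)^{2} + 17 \left(-3\right)\right) N = \left(-10 + 9 - 51\right) N = - 52 N$)
$r{\left(111 \right)} + U{\left(641,27 \right)} = -76 - 33332 = -33408$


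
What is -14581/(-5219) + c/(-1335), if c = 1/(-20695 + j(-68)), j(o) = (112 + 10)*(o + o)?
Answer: 725815137464/259792138755 ≈ 2.7938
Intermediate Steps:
j(o) = 244*o (j(o) = 122*(2*o) = 244*o)
c = -1/37287 (c = 1/(-20695 + 244*(-68)) = 1/(-20695 - 16592) = 1/(-37287) = -1/37287 ≈ -2.6819e-5)
-14581/(-5219) + c/(-1335) = -14581/(-5219) - 1/37287/(-1335) = -14581*(-1/5219) - 1/37287*(-1/1335) = 14581/5219 + 1/49778145 = 725815137464/259792138755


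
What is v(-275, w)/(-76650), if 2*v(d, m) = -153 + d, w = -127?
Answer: 107/38325 ≈ 0.0027919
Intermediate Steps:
v(d, m) = -153/2 + d/2 (v(d, m) = (-153 + d)/2 = -153/2 + d/2)
v(-275, w)/(-76650) = (-153/2 + (½)*(-275))/(-76650) = (-153/2 - 275/2)*(-1/76650) = -214*(-1/76650) = 107/38325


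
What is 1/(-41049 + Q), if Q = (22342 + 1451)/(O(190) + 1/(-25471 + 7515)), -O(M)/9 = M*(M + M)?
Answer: -1060709891/43541119154487 ≈ -2.4361e-5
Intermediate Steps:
O(M) = -18*M² (O(M) = -9*M*(M + M) = -9*M*2*M = -18*M²)
Q = -38838828/1060709891 (Q = (22342 + 1451)/(-18*190² + 1/(-25471 + 7515)) = 23793/(-18*36100 + 1/(-17956)) = 23793/(-649800 - 1/17956) = 23793/(-11667808801/17956) = 23793*(-17956/11667808801) = -38838828/1060709891 ≈ -0.036616)
1/(-41049 + Q) = 1/(-41049 - 38838828/1060709891) = 1/(-43541119154487/1060709891) = -1060709891/43541119154487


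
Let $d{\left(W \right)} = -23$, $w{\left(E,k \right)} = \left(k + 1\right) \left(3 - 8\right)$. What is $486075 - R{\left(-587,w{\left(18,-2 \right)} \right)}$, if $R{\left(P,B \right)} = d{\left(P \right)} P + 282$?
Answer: $472292$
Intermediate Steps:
$w{\left(E,k \right)} = -5 - 5 k$ ($w{\left(E,k \right)} = \left(1 + k\right) \left(-5\right) = -5 - 5 k$)
$R{\left(P,B \right)} = 282 - 23 P$ ($R{\left(P,B \right)} = - 23 P + 282 = 282 - 23 P$)
$486075 - R{\left(-587,w{\left(18,-2 \right)} \right)} = 486075 - \left(282 - -13501\right) = 486075 - \left(282 + 13501\right) = 486075 - 13783 = 472292$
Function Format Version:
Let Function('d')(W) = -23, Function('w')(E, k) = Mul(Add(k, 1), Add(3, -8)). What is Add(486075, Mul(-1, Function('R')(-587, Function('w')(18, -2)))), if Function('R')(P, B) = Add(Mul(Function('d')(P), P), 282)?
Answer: 472292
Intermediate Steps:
Function('w')(E, k) = Add(-5, Mul(-5, k)) (Function('w')(E, k) = Mul(Add(1, k), -5) = Add(-5, Mul(-5, k)))
Function('R')(P, B) = Add(282, Mul(-23, P)) (Function('R')(P, B) = Add(Mul(-23, P), 282) = Add(282, Mul(-23, P)))
Add(486075, Mul(-1, Function('R')(-587, Function('w')(18, -2)))) = Add(486075, Mul(-1, Add(282, Mul(-23, -587)))) = Add(486075, Mul(-1, Add(282, 13501))) = Add(486075, Mul(-1, 13783)) = Add(486075, -13783) = 472292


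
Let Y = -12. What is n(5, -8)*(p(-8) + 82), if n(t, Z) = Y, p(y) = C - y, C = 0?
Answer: -1080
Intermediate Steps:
p(y) = -y (p(y) = 0 - y = -y)
n(t, Z) = -12
n(5, -8)*(p(-8) + 82) = -12*(-1*(-8) + 82) = -12*(8 + 82) = -12*90 = -1080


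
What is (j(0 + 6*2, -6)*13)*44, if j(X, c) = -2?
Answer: -1144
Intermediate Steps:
(j(0 + 6*2, -6)*13)*44 = -2*13*44 = -26*44 = -1144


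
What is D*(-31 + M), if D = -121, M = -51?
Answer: 9922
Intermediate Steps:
D*(-31 + M) = -121*(-31 - 51) = -121*(-82) = 9922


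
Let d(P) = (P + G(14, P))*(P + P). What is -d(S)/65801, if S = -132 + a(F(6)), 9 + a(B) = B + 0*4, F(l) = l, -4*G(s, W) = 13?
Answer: -74655/131602 ≈ -0.56728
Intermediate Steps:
G(s, W) = -13/4 (G(s, W) = -¼*13 = -13/4)
a(B) = -9 + B (a(B) = -9 + (B + 0*4) = -9 + (B + 0) = -9 + B)
S = -135 (S = -132 + (-9 + 6) = -132 - 3 = -135)
d(P) = 2*P*(-13/4 + P) (d(P) = (P - 13/4)*(P + P) = (-13/4 + P)*(2*P) = 2*P*(-13/4 + P))
-d(S)/65801 = -(½)*(-135)*(-13 + 4*(-135))/65801 = -(½)*(-135)*(-13 - 540)/65801 = -(½)*(-135)*(-553)/65801 = -74655/(2*65801) = -1*74655/131602 = -74655/131602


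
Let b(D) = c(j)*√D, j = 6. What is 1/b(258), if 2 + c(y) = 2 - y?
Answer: -√258/1548 ≈ -0.010376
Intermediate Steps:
c(y) = -y (c(y) = -2 + (2 - y) = -y)
b(D) = -6*√D (b(D) = (-1*6)*√D = -6*√D)
1/b(258) = 1/(-6*√258) = -√258/1548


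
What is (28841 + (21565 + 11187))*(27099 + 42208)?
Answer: 4268826051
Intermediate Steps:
(28841 + (21565 + 11187))*(27099 + 42208) = (28841 + 32752)*69307 = 61593*69307 = 4268826051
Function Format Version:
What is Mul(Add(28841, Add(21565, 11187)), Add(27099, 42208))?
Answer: 4268826051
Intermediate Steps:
Mul(Add(28841, Add(21565, 11187)), Add(27099, 42208)) = Mul(Add(28841, 32752), 69307) = Mul(61593, 69307) = 4268826051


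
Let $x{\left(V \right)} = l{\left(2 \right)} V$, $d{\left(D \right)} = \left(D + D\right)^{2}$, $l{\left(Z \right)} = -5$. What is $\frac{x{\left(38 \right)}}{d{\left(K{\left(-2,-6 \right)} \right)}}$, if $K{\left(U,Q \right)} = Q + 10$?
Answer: $- \frac{95}{32} \approx -2.9688$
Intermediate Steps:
$K{\left(U,Q \right)} = 10 + Q$
$d{\left(D \right)} = 4 D^{2}$ ($d{\left(D \right)} = \left(2 D\right)^{2} = 4 D^{2}$)
$x{\left(V \right)} = - 5 V$
$\frac{x{\left(38 \right)}}{d{\left(K{\left(-2,-6 \right)} \right)}} = \frac{\left(-5\right) 38}{4 \left(10 - 6\right)^{2}} = - \frac{190}{4 \cdot 4^{2}} = - \frac{190}{4 \cdot 16} = - \frac{190}{64} = \left(-190\right) \frac{1}{64} = - \frac{95}{32}$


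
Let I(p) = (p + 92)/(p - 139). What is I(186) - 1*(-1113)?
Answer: 52589/47 ≈ 1118.9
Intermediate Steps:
I(p) = (92 + p)/(-139 + p)
I(186) - 1*(-1113) = (92 + 186)/(-139 + 186) - 1*(-1113) = 278/47 + 1113 = 52589/47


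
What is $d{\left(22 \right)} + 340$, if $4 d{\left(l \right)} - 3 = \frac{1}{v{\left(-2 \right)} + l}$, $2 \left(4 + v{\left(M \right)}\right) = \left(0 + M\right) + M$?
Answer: $\frac{21809}{64} \approx 340.77$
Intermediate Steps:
$v{\left(M \right)} = -4 + M$ ($v{\left(M \right)} = -4 + \frac{\left(0 + M\right) + M}{2} = -4 + \frac{M + M}{2} = -4 + \frac{2 M}{2} = -4 + M$)
$d{\left(l \right)} = \frac{3}{4} + \frac{1}{4 \left(-6 + l\right)}$ ($d{\left(l \right)} = \frac{3}{4} + \frac{1}{4 \left(\left(-4 - 2\right) + l\right)} = \frac{3}{4} + \frac{1}{4 \left(-6 + l\right)}$)
$d{\left(22 \right)} + 340 = \frac{-17 + 3 \cdot 22}{4 \left(-6 + 22\right)} + 340 = \frac{-17 + 66}{4 \cdot 16} + 340 = \frac{1}{4} \cdot \frac{1}{16} \cdot 49 + 340 = \frac{49}{64} + 340 = \frac{21809}{64}$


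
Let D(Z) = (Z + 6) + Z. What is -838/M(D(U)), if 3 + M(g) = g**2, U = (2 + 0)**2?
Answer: -838/193 ≈ -4.3420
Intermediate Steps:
U = 4 (U = 2**2 = 4)
D(Z) = 6 + 2*Z (D(Z) = (6 + Z) + Z = 6 + 2*Z)
M(g) = -3 + g**2
-838/M(D(U)) = -838/(-3 + (6 + 2*4)**2) = -838/(-3 + (6 + 8)**2) = -838/(-3 + 14**2) = -838/(-3 + 196) = -838/193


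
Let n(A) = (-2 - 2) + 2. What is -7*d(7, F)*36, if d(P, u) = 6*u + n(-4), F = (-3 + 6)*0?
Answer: 504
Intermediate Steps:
F = 0 (F = 3*0 = 0)
n(A) = -2 (n(A) = -4 + 2 = -2)
d(P, u) = -2 + 6*u (d(P, u) = 6*u - 2 = -2 + 6*u)
-7*d(7, F)*36 = -7*(-2 + 6*0)*36 = -7*(-2 + 0)*36 = -7*(-2)*36 = 14*36 = 504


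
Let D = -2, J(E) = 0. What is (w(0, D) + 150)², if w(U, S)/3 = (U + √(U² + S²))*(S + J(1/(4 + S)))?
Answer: 19044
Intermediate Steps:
w(U, S) = 3*S*(U + √(S² + U²)) (w(U, S) = 3*((U + √(U² + S²))*(S + 0)) = 3*((U + √(S² + U²))*S) = 3*(S*(U + √(S² + U²))) = 3*S*(U + √(S² + U²)))
(w(0, D) + 150)² = (3*(-2)*(0 + √((-2)² + 0²)) + 150)² = (3*(-2)*(0 + √(4 + 0)) + 150)² = (3*(-2)*(0 + √4) + 150)² = (3*(-2)*(0 + 2) + 150)² = (3*(-2)*2 + 150)² = (-12 + 150)² = 138² = 19044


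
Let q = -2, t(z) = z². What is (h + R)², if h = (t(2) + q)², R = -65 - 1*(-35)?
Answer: 676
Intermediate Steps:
R = -30 (R = -65 + 35 = -30)
h = 4 (h = (2² - 2)² = (4 - 2)² = 2² = 4)
(h + R)² = (4 - 30)² = (-26)² = 676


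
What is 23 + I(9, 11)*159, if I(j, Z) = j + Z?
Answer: 3203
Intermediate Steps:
I(j, Z) = Z + j
23 + I(9, 11)*159 = 23 + (11 + 9)*159 = 23 + 20*159 = 23 + 3180 = 3203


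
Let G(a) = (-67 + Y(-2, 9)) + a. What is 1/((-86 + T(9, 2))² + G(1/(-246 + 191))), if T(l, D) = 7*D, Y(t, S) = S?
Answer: 55/281929 ≈ 0.00019508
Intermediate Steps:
G(a) = -58 + a (G(a) = (-67 + 9) + a = -58 + a)
1/((-86 + T(9, 2))² + G(1/(-246 + 191))) = 1/((-86 + 7*2)² + (-58 + 1/(-246 + 191))) = 1/((-86 + 14)² + (-58 + 1/(-55))) = 1/((-72)² + (-58 - 1/55)) = 1/(5184 - 3191/55) = 1/(281929/55) = 55/281929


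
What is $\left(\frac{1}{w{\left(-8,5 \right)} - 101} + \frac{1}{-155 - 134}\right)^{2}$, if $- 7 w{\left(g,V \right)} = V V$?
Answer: $\frac{7590025}{44752556304} \approx 0.0001696$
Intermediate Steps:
$w{\left(g,V \right)} = - \frac{V^{2}}{7}$ ($w{\left(g,V \right)} = - \frac{V V}{7} = - \frac{V^{2}}{7}$)
$\left(\frac{1}{w{\left(-8,5 \right)} - 101} + \frac{1}{-155 - 134}\right)^{2} = \left(\frac{1}{- \frac{5^{2}}{7} - 101} + \frac{1}{-155 - 134}\right)^{2} = \left(\frac{1}{\left(- \frac{1}{7}\right) 25 - 101} + \frac{1}{-289}\right)^{2} = \left(\frac{1}{- \frac{25}{7} - 101} - \frac{1}{289}\right)^{2} = \left(\frac{1}{- \frac{732}{7}} - \frac{1}{289}\right)^{2} = \left(- \frac{7}{732} - \frac{1}{289}\right)^{2} = \left(- \frac{2755}{211548}\right)^{2} = \frac{7590025}{44752556304}$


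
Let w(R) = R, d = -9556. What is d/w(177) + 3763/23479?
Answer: -4220741/78411 ≈ -53.828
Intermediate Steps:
d/w(177) + 3763/23479 = -9556/177 + 3763/23479 = -9556*1/177 + 3763*(1/23479) = -9556/177 + 71/443 = -4220741/78411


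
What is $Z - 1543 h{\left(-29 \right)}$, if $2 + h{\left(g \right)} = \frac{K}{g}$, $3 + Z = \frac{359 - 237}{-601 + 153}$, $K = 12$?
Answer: $\frac{24172983}{6496} \approx 3721.2$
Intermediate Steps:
$Z = - \frac{733}{224}$ ($Z = -3 + \frac{359 - 237}{-601 + 153} = -3 + \frac{122}{-448} = -3 + 122 \left(- \frac{1}{448}\right) = -3 - \frac{61}{224} = - \frac{733}{224} \approx -3.2723$)
$h{\left(g \right)} = -2 + \frac{12}{g}$
$Z - 1543 h{\left(-29 \right)} = - \frac{733}{224} - 1543 \left(-2 + \frac{12}{-29}\right) = - \frac{733}{224} - 1543 \left(-2 + 12 \left(- \frac{1}{29}\right)\right) = - \frac{733}{224} - 1543 \left(-2 - \frac{12}{29}\right) = - \frac{733}{224} - - \frac{108010}{29} = - \frac{733}{224} + \frac{108010}{29} = \frac{24172983}{6496}$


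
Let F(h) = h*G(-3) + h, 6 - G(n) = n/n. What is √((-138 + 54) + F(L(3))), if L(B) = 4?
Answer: 2*I*√15 ≈ 7.746*I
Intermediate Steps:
G(n) = 5 (G(n) = 6 - n/n = 6 - 1*1 = 6 - 1 = 5)
F(h) = 6*h (F(h) = h*5 + h = 5*h + h = 6*h)
√((-138 + 54) + F(L(3))) = √((-138 + 54) + 6*4) = √(-84 + 24) = √(-60) = 2*I*√15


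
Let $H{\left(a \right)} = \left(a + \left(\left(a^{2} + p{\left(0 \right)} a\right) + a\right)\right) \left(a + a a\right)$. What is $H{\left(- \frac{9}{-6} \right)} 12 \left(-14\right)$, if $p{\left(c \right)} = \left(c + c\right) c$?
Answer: $- \frac{6615}{2} \approx -3307.5$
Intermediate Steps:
$p{\left(c \right)} = 2 c^{2}$ ($p{\left(c \right)} = 2 c c = 2 c^{2}$)
$H{\left(a \right)} = \left(a + a^{2}\right) \left(a^{2} + 2 a\right)$ ($H{\left(a \right)} = \left(a + \left(\left(a^{2} + 2 \cdot 0^{2} a\right) + a\right)\right) \left(a + a a\right) = \left(a + \left(\left(a^{2} + 2 \cdot 0 a\right) + a\right)\right) \left(a + a^{2}\right) = \left(a + \left(\left(a^{2} + 0 a\right) + a\right)\right) \left(a + a^{2}\right) = \left(a + \left(\left(a^{2} + 0\right) + a\right)\right) \left(a + a^{2}\right) = \left(a + \left(a^{2} + a\right)\right) \left(a + a^{2}\right) = \left(a + \left(a + a^{2}\right)\right) \left(a + a^{2}\right) = \left(a^{2} + 2 a\right) \left(a + a^{2}\right) = \left(a + a^{2}\right) \left(a^{2} + 2 a\right)$)
$H{\left(- \frac{9}{-6} \right)} 12 \left(-14\right) = \left(- \frac{9}{-6}\right)^{2} \left(2 + \left(- \frac{9}{-6}\right)^{2} + 3 \left(- \frac{9}{-6}\right)\right) 12 \left(-14\right) = \left(\left(-9\right) \left(- \frac{1}{6}\right)\right)^{2} \left(2 + \left(\left(-9\right) \left(- \frac{1}{6}\right)\right)^{2} + 3 \left(\left(-9\right) \left(- \frac{1}{6}\right)\right)\right) 12 \left(-14\right) = \left(\frac{3}{2}\right)^{2} \left(2 + \left(\frac{3}{2}\right)^{2} + 3 \cdot \frac{3}{2}\right) 12 \left(-14\right) = \frac{9 \left(2 + \frac{9}{4} + \frac{9}{2}\right)}{4} \cdot 12 \left(-14\right) = \frac{9}{4} \cdot \frac{35}{4} \cdot 12 \left(-14\right) = \frac{315}{16} \cdot 12 \left(-14\right) = \frac{945}{4} \left(-14\right) = - \frac{6615}{2}$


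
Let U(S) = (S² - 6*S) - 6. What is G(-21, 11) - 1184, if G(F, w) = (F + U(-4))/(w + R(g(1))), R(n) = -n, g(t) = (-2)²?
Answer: -8275/7 ≈ -1182.1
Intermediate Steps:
U(S) = -6 + S² - 6*S
g(t) = 4
G(F, w) = (34 + F)/(-4 + w) (G(F, w) = (F + (-6 + (-4)² - 6*(-4)))/(w - 1*4) = (F + (-6 + 16 + 24))/(w - 4) = (F + 34)/(-4 + w) = (34 + F)/(-4 + w))
G(-21, 11) - 1184 = (34 - 21)/(-4 + 11) - 1184 = 13/7 - 1184 = -8275/7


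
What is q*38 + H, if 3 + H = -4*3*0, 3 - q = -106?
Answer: 4139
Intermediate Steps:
q = 109 (q = 3 - 1*(-106) = 3 + 106 = 109)
H = -3 (H = -3 - 4*3*0 = -3 - 12*0 = -3 + 0 = -3)
q*38 + H = 109*38 - 3 = 4142 - 3 = 4139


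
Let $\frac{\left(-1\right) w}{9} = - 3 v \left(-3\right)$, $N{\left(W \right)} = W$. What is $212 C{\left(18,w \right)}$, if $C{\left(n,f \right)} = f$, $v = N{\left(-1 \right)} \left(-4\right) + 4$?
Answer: $-137376$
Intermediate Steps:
$v = 8$ ($v = \left(-1\right) \left(-4\right) + 4 = 4 + 4 = 8$)
$w = -648$ ($w = - 9 \left(-3\right) 8 \left(-3\right) = - 9 \left(\left(-24\right) \left(-3\right)\right) = \left(-9\right) 72 = -648$)
$212 C{\left(18,w \right)} = 212 \left(-648\right) = -137376$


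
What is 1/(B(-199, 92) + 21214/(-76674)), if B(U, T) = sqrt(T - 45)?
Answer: 406640559/68964593294 + 1469725569*sqrt(47)/68964593294 ≈ 0.15200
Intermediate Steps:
B(U, T) = sqrt(-45 + T)
1/(B(-199, 92) + 21214/(-76674)) = 1/(sqrt(-45 + 92) + 21214/(-76674)) = 1/(sqrt(47) + 21214*(-1/76674)) = 1/(sqrt(47) - 10607/38337) = 1/(-10607/38337 + sqrt(47))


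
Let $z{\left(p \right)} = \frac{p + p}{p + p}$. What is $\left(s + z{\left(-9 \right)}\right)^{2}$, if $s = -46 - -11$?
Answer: $1156$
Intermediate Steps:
$z{\left(p \right)} = 1$ ($z{\left(p \right)} = \frac{2 p}{2 p} = 2 p \frac{1}{2 p} = 1$)
$s = -35$ ($s = -46 + 11 = -35$)
$\left(s + z{\left(-9 \right)}\right)^{2} = \left(-35 + 1\right)^{2} = \left(-34\right)^{2} = 1156$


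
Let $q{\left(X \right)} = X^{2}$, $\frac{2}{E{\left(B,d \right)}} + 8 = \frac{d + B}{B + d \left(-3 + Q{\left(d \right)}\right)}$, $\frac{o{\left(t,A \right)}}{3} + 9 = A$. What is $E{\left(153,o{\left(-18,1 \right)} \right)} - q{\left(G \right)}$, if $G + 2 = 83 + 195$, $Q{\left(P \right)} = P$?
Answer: $- \frac{159436902}{2093} \approx -76176.0$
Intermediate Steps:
$o{\left(t,A \right)} = -27 + 3 A$
$G = 276$ ($G = -2 + \left(83 + 195\right) = -2 + 278 = 276$)
$E{\left(B,d \right)} = \frac{2}{-8 + \frac{B + d}{B + d \left(-3 + d\right)}}$ ($E{\left(B,d \right)} = \frac{2}{-8 + \frac{d + B}{B + d \left(-3 + d\right)}} = \frac{2}{-8 + \frac{B + d}{B + d \left(-3 + d\right)}}$)
$E{\left(153,o{\left(-18,1 \right)} \right)} - q{\left(G \right)} = \frac{2 \left(\left(-1\right) 153 - \left(-27 + 3 \cdot 1\right)^{2} + 3 \left(-27 + 3 \cdot 1\right)\right)}{- 25 \left(-27 + 3 \cdot 1\right) + 7 \cdot 153 + 8 \left(-27 + 3 \cdot 1\right)^{2}} - 276^{2} = \frac{2 \left(-153 - \left(-27 + 3\right)^{2} + 3 \left(-27 + 3\right)\right)}{- 25 \left(-27 + 3\right) + 1071 + 8 \left(-27 + 3\right)^{2}} - 76176 = \frac{2 \left(-153 - \left(-24\right)^{2} + 3 \left(-24\right)\right)}{\left(-25\right) \left(-24\right) + 1071 + 8 \left(-24\right)^{2}} - 76176 = \frac{2 \left(-153 - 576 - 72\right)}{600 + 1071 + 8 \cdot 576} - 76176 = \frac{2 \left(-153 - 576 - 72\right)}{600 + 1071 + 4608} - 76176 = 2 \cdot \frac{1}{6279} \left(-801\right) - 76176 = - \frac{534}{2093} - 76176 = - \frac{159436902}{2093}$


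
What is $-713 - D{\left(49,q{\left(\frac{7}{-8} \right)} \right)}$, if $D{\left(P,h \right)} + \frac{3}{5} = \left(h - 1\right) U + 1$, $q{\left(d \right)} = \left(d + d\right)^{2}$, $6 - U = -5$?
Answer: $- \frac{58887}{80} \approx -736.09$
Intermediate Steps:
$U = 11$ ($U = 6 - -5 = 6 + 5 = 11$)
$q{\left(d \right)} = 4 d^{2}$ ($q{\left(d \right)} = \left(2 d\right)^{2} = 4 d^{2}$)
$D{\left(P,h \right)} = - \frac{53}{5} + 11 h$ ($D{\left(P,h \right)} = - \frac{3}{5} + \left(\left(h - 1\right) 11 + 1\right) = - \frac{3}{5} + \left(\left(-1 + h\right) 11 + 1\right) = - \frac{3}{5} + \left(\left(-11 + 11 h\right) + 1\right) = - \frac{3}{5} + \left(-10 + 11 h\right) = - \frac{53}{5} + 11 h$)
$-713 - D{\left(49,q{\left(\frac{7}{-8} \right)} \right)} = -713 - \left(- \frac{53}{5} + 11 \cdot 4 \left(\frac{7}{-8}\right)^{2}\right) = -713 - \left(- \frac{53}{5} + 11 \cdot 4 \left(7 \left(- \frac{1}{8}\right)\right)^{2}\right) = -713 - \left(- \frac{53}{5} + 11 \cdot 4 \left(- \frac{7}{8}\right)^{2}\right) = -713 - \left(- \frac{53}{5} + 11 \cdot 4 \cdot \frac{49}{64}\right) = -713 - \left(- \frac{53}{5} + 11 \cdot \frac{49}{16}\right) = -713 - \left(- \frac{53}{5} + \frac{539}{16}\right) = -713 - \frac{1847}{80} = - \frac{58887}{80}$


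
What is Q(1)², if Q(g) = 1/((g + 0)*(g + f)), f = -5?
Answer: 1/16 ≈ 0.062500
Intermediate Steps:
Q(g) = 1/(g*(-5 + g)) (Q(g) = 1/((g + 0)*(g - 5)) = 1/(g*(-5 + g)))
Q(1)² = (1/(1*(-5 + 1)))² = (1/(-4))² = (1*(-¼))² = (-¼)² = 1/16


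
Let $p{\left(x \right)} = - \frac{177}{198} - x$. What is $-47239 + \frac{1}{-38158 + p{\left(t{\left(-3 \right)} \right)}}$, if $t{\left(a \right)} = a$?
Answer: $- \frac{118961454137}{2518289} \approx -47239.0$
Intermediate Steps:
$p{\left(x \right)} = - \frac{59}{66} - x$ ($p{\left(x \right)} = \left(-177\right) \frac{1}{198} - x = - \frac{59}{66} - x$)
$-47239 + \frac{1}{-38158 + p{\left(t{\left(-3 \right)} \right)}} = -47239 + \frac{1}{-38158 - - \frac{139}{66}} = -47239 + \frac{1}{-38158 + \left(- \frac{59}{66} + 3\right)} = -47239 + \frac{1}{-38158 + \frac{139}{66}} = -47239 + \frac{1}{- \frac{2518289}{66}} = -47239 - \frac{66}{2518289} = - \frac{118961454137}{2518289}$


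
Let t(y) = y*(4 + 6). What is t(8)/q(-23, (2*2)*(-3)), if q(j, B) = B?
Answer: -20/3 ≈ -6.6667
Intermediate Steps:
t(y) = 10*y (t(y) = y*10 = 10*y)
t(8)/q(-23, (2*2)*(-3)) = (10*8)/(((2*2)*(-3))) = 80/((4*(-3))) = 80/(-12) = 80*(-1/12) = -20/3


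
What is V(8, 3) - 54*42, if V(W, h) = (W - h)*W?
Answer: -2228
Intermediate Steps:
V(W, h) = W*(W - h)
V(8, 3) - 54*42 = 8*(8 - 1*3) - 54*42 = 8*(8 - 3) - 2268 = 8*5 - 2268 = 40 - 2268 = -2228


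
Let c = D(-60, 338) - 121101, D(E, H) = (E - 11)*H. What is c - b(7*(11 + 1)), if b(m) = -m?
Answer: -145015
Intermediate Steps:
D(E, H) = H*(-11 + E) (D(E, H) = (-11 + E)*H = H*(-11 + E))
c = -145099 (c = 338*(-11 - 60) - 121101 = 338*(-71) - 121101 = -23998 - 121101 = -145099)
c - b(7*(11 + 1)) = -145099 - (-1)*7*(11 + 1) = -145099 - (-1)*7*12 = -145099 - (-1)*84 = -145099 - 1*(-84) = -145099 + 84 = -145015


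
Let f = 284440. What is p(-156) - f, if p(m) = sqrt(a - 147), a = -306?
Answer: -284440 + I*sqrt(453) ≈ -2.8444e+5 + 21.284*I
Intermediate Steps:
p(m) = I*sqrt(453) (p(m) = sqrt(-306 - 147) = sqrt(-453) = I*sqrt(453))
p(-156) - f = I*sqrt(453) - 1*284440 = I*sqrt(453) - 284440 = -284440 + I*sqrt(453)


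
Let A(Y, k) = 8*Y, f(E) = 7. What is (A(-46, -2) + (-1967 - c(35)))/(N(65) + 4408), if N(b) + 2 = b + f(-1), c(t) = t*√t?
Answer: -2335/4478 - 35*√35/4478 ≈ -0.56768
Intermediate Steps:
c(t) = t^(3/2)
N(b) = 5 + b (N(b) = -2 + (b + 7) = -2 + (7 + b) = 5 + b)
(A(-46, -2) + (-1967 - c(35)))/(N(65) + 4408) = (8*(-46) + (-1967 - 35^(3/2)))/((5 + 65) + 4408) = (-368 + (-1967 - 35*√35))/(70 + 4408) = (-368 + (-1967 - 35*√35))/4478 = (-2335 - 35*√35)*(1/4478) = -2335/4478 - 35*√35/4478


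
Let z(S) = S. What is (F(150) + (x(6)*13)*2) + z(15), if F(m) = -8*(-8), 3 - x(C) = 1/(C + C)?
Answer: 929/6 ≈ 154.83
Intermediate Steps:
x(C) = 3 - 1/(2*C) (x(C) = 3 - 1/(C + C) = 3 - 1/(2*C))
F(m) = 64
(F(150) + (x(6)*13)*2) + z(15) = (64 + ((3 - ½/6)*13)*2) + 15 = (64 + ((3 - ½*⅙)*13)*2) + 15 = (64 + ((3 - 1/12)*13)*2) + 15 = (64 + ((35/12)*13)*2) + 15 = (64 + (455/12)*2) + 15 = (64 + 455/6) + 15 = 839/6 + 15 = 929/6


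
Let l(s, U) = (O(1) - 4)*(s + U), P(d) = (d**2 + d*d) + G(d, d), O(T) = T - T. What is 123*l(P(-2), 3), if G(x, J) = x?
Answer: -4428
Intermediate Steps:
O(T) = 0
P(d) = d + 2*d**2 (P(d) = (d**2 + d*d) + d = (d**2 + d**2) + d = 2*d**2 + d = d + 2*d**2)
l(s, U) = -4*U - 4*s (l(s, U) = (0 - 4)*(s + U) = -4*(U + s) = -4*U - 4*s)
123*l(P(-2), 3) = 123*(-4*3 - (-8)*(1 + 2*(-2))) = 123*(-12 - (-8)*(1 - 4)) = 123*(-12 - (-8)*(-3)) = 123*(-12 - 4*6) = 123*(-12 - 24) = 123*(-36) = -4428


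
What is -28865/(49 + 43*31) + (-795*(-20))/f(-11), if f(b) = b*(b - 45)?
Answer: 262060/53207 ≈ 4.9253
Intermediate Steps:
f(b) = b*(-45 + b)
-28865/(49 + 43*31) + (-795*(-20))/f(-11) = -28865/(49 + 43*31) + (-795*(-20))/((-11*(-45 - 11))) = -28865/(49 + 1333) + 15900/((-11*(-56))) = -28865/1382 + 15900/616 = -28865*1/1382 + 15900*(1/616) = -28865/1382 + 3975/154 = 262060/53207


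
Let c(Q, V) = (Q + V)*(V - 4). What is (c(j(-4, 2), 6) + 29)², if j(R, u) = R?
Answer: 1089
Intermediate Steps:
c(Q, V) = (-4 + V)*(Q + V) (c(Q, V) = (Q + V)*(-4 + V) = (-4 + V)*(Q + V))
(c(j(-4, 2), 6) + 29)² = ((6² - 4*(-4) - 4*6 - 4*6) + 29)² = ((36 + 16 - 24 - 24) + 29)² = (4 + 29)² = 33² = 1089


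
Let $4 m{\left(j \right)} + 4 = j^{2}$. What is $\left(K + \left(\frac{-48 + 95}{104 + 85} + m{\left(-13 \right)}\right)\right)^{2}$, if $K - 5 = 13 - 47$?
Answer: $\frac{89283601}{571536} \approx 156.22$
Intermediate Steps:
$m{\left(j \right)} = -1 + \frac{j^{2}}{4}$
$K = -29$ ($K = 5 + \left(13 - 47\right) = 5 - 34 = -29$)
$\left(K + \left(\frac{-48 + 95}{104 + 85} + m{\left(-13 \right)}\right)\right)^{2} = \left(-29 - \left(1 - \frac{169}{4} - \frac{-48 + 95}{104 + 85}\right)\right)^{2} = \left(-29 + \left(\frac{47}{189} + \left(-1 + \frac{1}{4} \cdot 169\right)\right)\right)^{2} = \left(-29 + \left(47 \cdot \frac{1}{189} + \left(-1 + \frac{169}{4}\right)\right)\right)^{2} = \left(-29 + \left(\frac{47}{189} + \frac{165}{4}\right)\right)^{2} = \left(-29 + \frac{31373}{756}\right)^{2} = \left(\frac{9449}{756}\right)^{2} = \frac{89283601}{571536}$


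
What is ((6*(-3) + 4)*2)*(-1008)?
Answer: 28224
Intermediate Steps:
((6*(-3) + 4)*2)*(-1008) = ((-18 + 4)*2)*(-1008) = -14*2*(-1008) = -28*(-1008) = 28224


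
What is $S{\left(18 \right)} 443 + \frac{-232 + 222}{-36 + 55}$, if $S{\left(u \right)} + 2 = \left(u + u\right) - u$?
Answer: $\frac{134662}{19} \approx 7087.5$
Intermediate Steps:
$S{\left(u \right)} = -2 + u$ ($S{\left(u \right)} = -2 + \left(\left(u + u\right) - u\right) = -2 + \left(2 u - u\right) = -2 + u$)
$S{\left(18 \right)} 443 + \frac{-232 + 222}{-36 + 55} = \left(-2 + 18\right) 443 + \frac{-232 + 222}{-36 + 55} = 16 \cdot 443 - \frac{10}{19} = 7088 - \frac{10}{19} = \frac{134662}{19}$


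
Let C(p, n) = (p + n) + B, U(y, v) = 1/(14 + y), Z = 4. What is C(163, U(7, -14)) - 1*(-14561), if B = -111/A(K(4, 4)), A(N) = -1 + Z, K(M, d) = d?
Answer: 308428/21 ≈ 14687.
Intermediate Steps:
A(N) = 3 (A(N) = -1 + 4 = 3)
B = -37 (B = -111/3 = -111*⅓ = -37)
C(p, n) = -37 + n + p (C(p, n) = (p + n) - 37 = (n + p) - 37 = -37 + n + p)
C(163, U(7, -14)) - 1*(-14561) = (-37 + 1/(14 + 7) + 163) - 1*(-14561) = (-37 + 1/21 + 163) + 14561 = 2647/21 + 14561 = 308428/21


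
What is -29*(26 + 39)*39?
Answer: -73515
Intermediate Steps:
-29*(26 + 39)*39 = -29*65*39 = -1885*39 = -73515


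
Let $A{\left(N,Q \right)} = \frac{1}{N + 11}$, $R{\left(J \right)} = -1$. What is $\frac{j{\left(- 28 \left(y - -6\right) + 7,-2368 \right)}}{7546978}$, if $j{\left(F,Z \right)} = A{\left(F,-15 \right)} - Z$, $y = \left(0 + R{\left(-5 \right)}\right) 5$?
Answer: $\frac{23679}{75469780} \approx 0.00031375$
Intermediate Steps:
$y = -5$ ($y = \left(0 - 1\right) 5 = \left(-1\right) 5 = -5$)
$A{\left(N,Q \right)} = \frac{1}{11 + N}$
$j{\left(F,Z \right)} = \frac{1}{11 + F} - Z$
$\frac{j{\left(- 28 \left(y - -6\right) + 7,-2368 \right)}}{7546978} = \frac{\frac{1}{11 + \left(- 28 \left(-5 - -6\right) + 7\right)} \left(1 - - 2368 \left(11 + \left(- 28 \left(-5 - -6\right) + 7\right)\right)\right)}{7546978} = \frac{1 - - 2368 \left(11 + \left(- 28 \left(-5 + 6\right) + 7\right)\right)}{11 + \left(- 28 \left(-5 + 6\right) + 7\right)} \frac{1}{7546978} = \frac{1 - - 2368 \left(11 + \left(\left(-28\right) 1 + 7\right)\right)}{11 + \left(\left(-28\right) 1 + 7\right)} \frac{1}{7546978} = \frac{1 - - 2368 \left(11 + \left(-28 + 7\right)\right)}{11 + \left(-28 + 7\right)} \frac{1}{7546978} = \frac{1 - - 2368 \left(11 - 21\right)}{11 - 21} \cdot \frac{1}{7546978} = \frac{1 - \left(-2368\right) \left(-10\right)}{-10} \cdot \frac{1}{7546978} = - \frac{1 - 23680}{10} \cdot \frac{1}{7546978} = \left(- \frac{1}{10}\right) \left(-23679\right) \frac{1}{7546978} = \frac{23679}{10} \cdot \frac{1}{7546978} = \frac{23679}{75469780}$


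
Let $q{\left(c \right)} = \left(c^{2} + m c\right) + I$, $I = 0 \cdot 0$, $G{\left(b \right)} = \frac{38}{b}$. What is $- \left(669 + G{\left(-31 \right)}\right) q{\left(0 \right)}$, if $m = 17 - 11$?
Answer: $0$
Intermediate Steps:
$m = 6$
$I = 0$
$q{\left(c \right)} = c^{2} + 6 c$ ($q{\left(c \right)} = \left(c^{2} + 6 c\right) + 0 = c^{2} + 6 c$)
$- \left(669 + G{\left(-31 \right)}\right) q{\left(0 \right)} = - \left(669 + \frac{38}{-31}\right) 0 \left(6 + 0\right) = - \left(669 + 38 \left(- \frac{1}{31}\right)\right) 0 \cdot 6 = - \left(669 - \frac{38}{31}\right) 0 = - \frac{20701 \cdot 0}{31} = \left(-1\right) 0 = 0$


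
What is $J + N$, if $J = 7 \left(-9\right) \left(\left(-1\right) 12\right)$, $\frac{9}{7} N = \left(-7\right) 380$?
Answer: $- \frac{11816}{9} \approx -1312.9$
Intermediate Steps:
$N = - \frac{18620}{9}$ ($N = \frac{7 \left(\left(-7\right) 380\right)}{9} = \frac{7}{9} \left(-2660\right) = - \frac{18620}{9} \approx -2068.9$)
$J = 756$ ($J = \left(-63\right) \left(-12\right) = 756$)
$J + N = 756 - \frac{18620}{9} = - \frac{11816}{9}$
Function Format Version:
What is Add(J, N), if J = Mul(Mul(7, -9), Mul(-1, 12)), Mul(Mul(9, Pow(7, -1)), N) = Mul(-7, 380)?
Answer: Rational(-11816, 9) ≈ -1312.9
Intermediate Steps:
N = Rational(-18620, 9) (N = Mul(Rational(7, 9), Mul(-7, 380)) = Mul(Rational(7, 9), -2660) = Rational(-18620, 9) ≈ -2068.9)
J = 756 (J = Mul(-63, -12) = 756)
Add(J, N) = Add(756, Rational(-18620, 9)) = Rational(-11816, 9)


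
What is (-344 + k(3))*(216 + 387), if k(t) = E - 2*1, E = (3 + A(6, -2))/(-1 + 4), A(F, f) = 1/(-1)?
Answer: -208236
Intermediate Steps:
A(F, f) = -1
E = ⅔ (E = (3 - 1)/(-1 + 4) = 2/3 = 2*(⅓) = ⅔ ≈ 0.66667)
k(t) = -4/3 (k(t) = ⅔ - 2*1 = ⅔ - 2 = -4/3)
(-344 + k(3))*(216 + 387) = (-344 - 4/3)*(216 + 387) = -1036/3*603 = -208236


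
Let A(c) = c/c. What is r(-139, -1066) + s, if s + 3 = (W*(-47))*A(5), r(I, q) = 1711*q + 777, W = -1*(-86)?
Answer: -1827194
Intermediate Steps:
A(c) = 1
W = 86
r(I, q) = 777 + 1711*q
s = -4045 (s = -3 + (86*(-47))*1 = -3 - 4042*1 = -3 - 4042 = -4045)
r(-139, -1066) + s = (777 + 1711*(-1066)) - 4045 = (777 - 1823926) - 4045 = -1823149 - 4045 = -1827194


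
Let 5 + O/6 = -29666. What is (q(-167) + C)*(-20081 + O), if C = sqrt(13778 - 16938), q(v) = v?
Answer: 33083869 - 396214*I*sqrt(790) ≈ 3.3084e+7 - 1.1136e+7*I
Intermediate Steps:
O = -178026 (O = -30 + 6*(-29666) = -30 - 177996 = -178026)
C = 2*I*sqrt(790) (C = sqrt(-3160) = 2*I*sqrt(790) ≈ 56.214*I)
(q(-167) + C)*(-20081 + O) = (-167 + 2*I*sqrt(790))*(-20081 - 178026) = (-167 + 2*I*sqrt(790))*(-198107) = 33083869 - 396214*I*sqrt(790)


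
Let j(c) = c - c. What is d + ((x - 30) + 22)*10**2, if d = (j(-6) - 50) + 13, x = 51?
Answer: 4263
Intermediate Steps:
j(c) = 0
d = -37 (d = (0 - 50) + 13 = -50 + 13 = -37)
d + ((x - 30) + 22)*10**2 = -37 + ((51 - 30) + 22)*10**2 = -37 + (21 + 22)*100 = -37 + 43*100 = -37 + 4300 = 4263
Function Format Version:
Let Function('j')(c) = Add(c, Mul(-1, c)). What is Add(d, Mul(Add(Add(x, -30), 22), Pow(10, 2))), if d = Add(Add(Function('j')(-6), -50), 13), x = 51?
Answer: 4263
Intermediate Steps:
Function('j')(c) = 0
d = -37 (d = Add(Add(0, -50), 13) = Add(-50, 13) = -37)
Add(d, Mul(Add(Add(x, -30), 22), Pow(10, 2))) = Add(-37, Mul(Add(Add(51, -30), 22), Pow(10, 2))) = Add(-37, Mul(Add(21, 22), 100)) = Add(-37, Mul(43, 100)) = Add(-37, 4300) = 4263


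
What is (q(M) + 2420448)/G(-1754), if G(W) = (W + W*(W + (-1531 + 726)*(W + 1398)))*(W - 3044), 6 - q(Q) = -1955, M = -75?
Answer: 2422409/2397016305284 ≈ 1.0106e-6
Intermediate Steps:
q(Q) = 1961 (q(Q) = 6 - 1*(-1955) = 6 + 1955 = 1961)
G(W) = (-3044 + W)*(W + W*(-1125390 - 804*W)) (G(W) = (W + W*(W - 805*(1398 + W)))*(-3044 + W) = (W + W*(W + (-1125390 - 805*W)))*(-3044 + W) = (W + W*(-1125390 - 804*W))*(-3044 + W) = (-3044 + W)*(W + W*(-1125390 - 804*W)))
(q(M) + 2420448)/G(-1754) = (1961 + 2420448)/((-1754*(3425684116 - 804*(-1754)² + 1321987*(-1754)))) = 2422409/((-1754*(3425684116 - 804*3076516 - 2318765198))) = 2422409/((-1754*(3425684116 - 2473518864 - 2318765198))) = 2422409/((-1754*(-1366599946))) = 2422409/2397016305284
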